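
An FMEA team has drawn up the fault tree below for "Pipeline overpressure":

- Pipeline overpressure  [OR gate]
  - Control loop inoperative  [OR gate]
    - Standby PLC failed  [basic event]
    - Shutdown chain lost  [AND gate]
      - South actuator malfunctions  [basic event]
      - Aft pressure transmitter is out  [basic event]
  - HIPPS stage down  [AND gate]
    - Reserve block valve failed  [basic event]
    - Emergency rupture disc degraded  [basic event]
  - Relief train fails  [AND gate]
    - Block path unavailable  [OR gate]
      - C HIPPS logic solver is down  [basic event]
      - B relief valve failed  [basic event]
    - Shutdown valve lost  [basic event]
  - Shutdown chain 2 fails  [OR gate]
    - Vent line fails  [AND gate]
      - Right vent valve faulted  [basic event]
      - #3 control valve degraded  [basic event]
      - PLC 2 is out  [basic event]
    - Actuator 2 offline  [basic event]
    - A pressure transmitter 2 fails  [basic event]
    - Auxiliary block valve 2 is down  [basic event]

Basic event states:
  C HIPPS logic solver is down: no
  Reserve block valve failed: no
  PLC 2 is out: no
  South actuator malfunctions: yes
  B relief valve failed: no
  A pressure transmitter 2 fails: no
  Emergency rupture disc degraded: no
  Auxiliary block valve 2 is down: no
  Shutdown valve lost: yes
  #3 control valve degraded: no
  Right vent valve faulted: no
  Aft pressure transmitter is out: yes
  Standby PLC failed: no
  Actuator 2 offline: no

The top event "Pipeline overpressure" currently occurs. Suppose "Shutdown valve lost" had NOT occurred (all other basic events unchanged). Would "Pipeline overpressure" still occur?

Counterfactual: set "Shutdown valve lost" to not occurred.
Shutdown chain lost [AND]: South actuator malfunctions=occurs, Aft pressure transmitter is out=occurs → all inputs occur → occurs.
Control loop inoperative [OR]: Standby PLC failed=not, Shutdown chain lost=occurs → at least one input occurs → occurs.
HIPPS stage down [AND]: Reserve block valve failed=not, Emergency rupture disc degraded=not → not all inputs occur → does not occur.
Block path unavailable [OR]: C HIPPS logic solver is down=not, B relief valve failed=not → no input occurs → does not occur.
Relief train fails [AND]: Block path unavailable=not, Shutdown valve lost=not → not all inputs occur → does not occur.
Vent line fails [AND]: Right vent valve faulted=not, #3 control valve degraded=not, PLC 2 is out=not → not all inputs occur → does not occur.
Shutdown chain 2 fails [OR]: Vent line fails=not, Actuator 2 offline=not, A pressure transmitter 2 fails=not, Auxiliary block valve 2 is down=not → no input occurs → does not occur.
Pipeline overpressure [OR]: Control loop inoperative=occurs, HIPPS stage down=not, Relief train fails=not, Shutdown chain 2 fails=not → at least one input occurs → occurs.

Yes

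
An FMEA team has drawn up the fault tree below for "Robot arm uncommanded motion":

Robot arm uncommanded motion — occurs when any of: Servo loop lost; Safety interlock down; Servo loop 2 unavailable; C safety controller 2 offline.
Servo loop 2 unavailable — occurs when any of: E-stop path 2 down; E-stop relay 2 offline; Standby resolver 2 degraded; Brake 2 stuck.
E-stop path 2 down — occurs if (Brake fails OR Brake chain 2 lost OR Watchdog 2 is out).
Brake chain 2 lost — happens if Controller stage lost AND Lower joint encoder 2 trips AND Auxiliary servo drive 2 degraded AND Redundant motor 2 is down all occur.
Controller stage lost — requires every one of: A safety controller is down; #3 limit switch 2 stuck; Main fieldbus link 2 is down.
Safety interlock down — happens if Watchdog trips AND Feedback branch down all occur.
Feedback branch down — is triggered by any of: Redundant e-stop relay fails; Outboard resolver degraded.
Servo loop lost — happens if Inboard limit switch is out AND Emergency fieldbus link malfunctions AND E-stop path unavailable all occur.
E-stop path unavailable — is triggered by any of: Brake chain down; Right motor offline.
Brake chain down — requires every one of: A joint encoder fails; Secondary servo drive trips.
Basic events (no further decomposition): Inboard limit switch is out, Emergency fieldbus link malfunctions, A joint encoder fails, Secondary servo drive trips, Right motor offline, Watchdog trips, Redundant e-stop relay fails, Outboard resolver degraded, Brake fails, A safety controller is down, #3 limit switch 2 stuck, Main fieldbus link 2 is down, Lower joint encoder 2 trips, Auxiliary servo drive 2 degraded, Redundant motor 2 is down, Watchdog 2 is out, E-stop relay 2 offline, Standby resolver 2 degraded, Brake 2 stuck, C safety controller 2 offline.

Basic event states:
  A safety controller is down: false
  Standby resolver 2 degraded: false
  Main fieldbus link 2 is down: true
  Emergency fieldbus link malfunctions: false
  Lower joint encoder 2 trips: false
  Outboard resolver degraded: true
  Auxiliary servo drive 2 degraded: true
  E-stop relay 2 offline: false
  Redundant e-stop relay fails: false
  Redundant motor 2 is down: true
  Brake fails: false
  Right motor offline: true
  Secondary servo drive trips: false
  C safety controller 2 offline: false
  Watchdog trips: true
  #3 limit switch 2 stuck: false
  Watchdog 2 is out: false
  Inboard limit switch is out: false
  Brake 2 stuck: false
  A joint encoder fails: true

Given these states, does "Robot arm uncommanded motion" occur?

Yes

Brake chain down [AND]: A joint encoder fails=occurs, Secondary servo drive trips=not → not all inputs occur → does not occur.
E-stop path unavailable [OR]: Brake chain down=not, Right motor offline=occurs → at least one input occurs → occurs.
Servo loop lost [AND]: Inboard limit switch is out=not, Emergency fieldbus link malfunctions=not, E-stop path unavailable=occurs → not all inputs occur → does not occur.
Feedback branch down [OR]: Redundant e-stop relay fails=not, Outboard resolver degraded=occurs → at least one input occurs → occurs.
Safety interlock down [AND]: Watchdog trips=occurs, Feedback branch down=occurs → all inputs occur → occurs.
Controller stage lost [AND]: A safety controller is down=not, #3 limit switch 2 stuck=not, Main fieldbus link 2 is down=occurs → not all inputs occur → does not occur.
Brake chain 2 lost [AND]: Controller stage lost=not, Lower joint encoder 2 trips=not, Auxiliary servo drive 2 degraded=occurs, Redundant motor 2 is down=occurs → not all inputs occur → does not occur.
E-stop path 2 down [OR]: Brake fails=not, Brake chain 2 lost=not, Watchdog 2 is out=not → no input occurs → does not occur.
Servo loop 2 unavailable [OR]: E-stop path 2 down=not, E-stop relay 2 offline=not, Standby resolver 2 degraded=not, Brake 2 stuck=not → no input occurs → does not occur.
Robot arm uncommanded motion [OR]: Servo loop lost=not, Safety interlock down=occurs, Servo loop 2 unavailable=not, C safety controller 2 offline=not → at least one input occurs → occurs.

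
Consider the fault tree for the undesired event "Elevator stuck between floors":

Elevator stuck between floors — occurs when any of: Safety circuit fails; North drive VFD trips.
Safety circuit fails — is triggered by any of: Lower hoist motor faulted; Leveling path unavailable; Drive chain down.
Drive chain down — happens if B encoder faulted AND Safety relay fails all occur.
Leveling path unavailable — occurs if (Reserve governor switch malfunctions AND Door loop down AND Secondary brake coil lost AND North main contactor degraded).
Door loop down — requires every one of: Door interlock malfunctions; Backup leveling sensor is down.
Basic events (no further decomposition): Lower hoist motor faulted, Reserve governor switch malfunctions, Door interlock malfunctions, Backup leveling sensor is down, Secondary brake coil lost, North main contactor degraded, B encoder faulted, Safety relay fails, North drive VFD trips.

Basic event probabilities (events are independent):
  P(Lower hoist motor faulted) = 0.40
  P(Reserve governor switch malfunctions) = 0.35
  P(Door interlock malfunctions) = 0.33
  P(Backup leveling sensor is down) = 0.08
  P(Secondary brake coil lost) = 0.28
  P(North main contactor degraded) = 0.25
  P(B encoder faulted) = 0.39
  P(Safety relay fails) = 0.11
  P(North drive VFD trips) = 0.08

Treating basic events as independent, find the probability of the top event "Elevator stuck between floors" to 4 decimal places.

0.4720

P(Door loop down) [AND] = 0.33 × 0.08 = 0.026400
P(Leveling path unavailable) [AND] = 0.35 × 0.026400 × 0.28 × 0.25 = 0.000647
P(Drive chain down) [AND] = 0.39 × 0.11 = 0.042900
P(Safety circuit fails) [OR] = 1 − (1−0.40) × (1−0.000647) × (1−0.042900) = 0.426112
P(Elevator stuck between floors) [OR] = 1 − (1−0.426112) × (1−0.08) = 0.472023
Rounded to 4 decimal places: P(Elevator stuck between floors) ≈ 0.4720.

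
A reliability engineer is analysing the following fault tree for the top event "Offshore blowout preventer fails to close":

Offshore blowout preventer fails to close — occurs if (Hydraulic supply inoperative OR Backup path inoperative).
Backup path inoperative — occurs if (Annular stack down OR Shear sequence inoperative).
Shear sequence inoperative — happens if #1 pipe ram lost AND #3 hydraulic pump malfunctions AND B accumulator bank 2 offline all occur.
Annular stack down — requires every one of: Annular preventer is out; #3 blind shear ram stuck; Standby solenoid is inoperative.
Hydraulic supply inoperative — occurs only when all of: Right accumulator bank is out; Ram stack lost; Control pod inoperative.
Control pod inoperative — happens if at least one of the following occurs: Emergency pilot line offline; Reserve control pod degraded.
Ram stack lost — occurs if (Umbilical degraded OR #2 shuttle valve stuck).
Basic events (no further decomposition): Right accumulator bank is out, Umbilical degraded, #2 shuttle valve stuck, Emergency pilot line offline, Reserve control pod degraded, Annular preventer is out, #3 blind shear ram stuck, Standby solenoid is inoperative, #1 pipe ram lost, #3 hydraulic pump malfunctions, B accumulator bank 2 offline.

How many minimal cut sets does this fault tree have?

6

Ram stack lost [OR]: union of children's cut sets → 2 cut set(s).
Control pod inoperative [OR]: union of children's cut sets → 2 cut set(s).
Hydraulic supply inoperative [AND]: one cut set from each child combined → 1 × 2 × 2 = 4 cut set(s).
Annular stack down [AND]: one cut set from each child combined → 1 × 1 × 1 = 1 cut set(s).
Shear sequence inoperative [AND]: one cut set from each child combined → 1 × 1 × 1 = 1 cut set(s).
Backup path inoperative [OR]: union of children's cut sets → 2 cut set(s).
Offshore blowout preventer fails to close [OR]: union of children's cut sets → 6 cut set(s).
Minimal cut sets: {Emergency pilot line offline, Right accumulator bank is out, Umbilical degraded}; {Reserve control pod degraded, Right accumulator bank is out, Umbilical degraded}; {#2 shuttle valve stuck, Emergency pilot line offline, Right accumulator bank is out}; {#2 shuttle valve stuck, Reserve control pod degraded, Right accumulator bank is out}; {#3 blind shear ram stuck, Annular preventer is out, Standby solenoid is inoperative}; {#1 pipe ram lost, #3 hydraulic pump malfunctions, B accumulator bank 2 offline}.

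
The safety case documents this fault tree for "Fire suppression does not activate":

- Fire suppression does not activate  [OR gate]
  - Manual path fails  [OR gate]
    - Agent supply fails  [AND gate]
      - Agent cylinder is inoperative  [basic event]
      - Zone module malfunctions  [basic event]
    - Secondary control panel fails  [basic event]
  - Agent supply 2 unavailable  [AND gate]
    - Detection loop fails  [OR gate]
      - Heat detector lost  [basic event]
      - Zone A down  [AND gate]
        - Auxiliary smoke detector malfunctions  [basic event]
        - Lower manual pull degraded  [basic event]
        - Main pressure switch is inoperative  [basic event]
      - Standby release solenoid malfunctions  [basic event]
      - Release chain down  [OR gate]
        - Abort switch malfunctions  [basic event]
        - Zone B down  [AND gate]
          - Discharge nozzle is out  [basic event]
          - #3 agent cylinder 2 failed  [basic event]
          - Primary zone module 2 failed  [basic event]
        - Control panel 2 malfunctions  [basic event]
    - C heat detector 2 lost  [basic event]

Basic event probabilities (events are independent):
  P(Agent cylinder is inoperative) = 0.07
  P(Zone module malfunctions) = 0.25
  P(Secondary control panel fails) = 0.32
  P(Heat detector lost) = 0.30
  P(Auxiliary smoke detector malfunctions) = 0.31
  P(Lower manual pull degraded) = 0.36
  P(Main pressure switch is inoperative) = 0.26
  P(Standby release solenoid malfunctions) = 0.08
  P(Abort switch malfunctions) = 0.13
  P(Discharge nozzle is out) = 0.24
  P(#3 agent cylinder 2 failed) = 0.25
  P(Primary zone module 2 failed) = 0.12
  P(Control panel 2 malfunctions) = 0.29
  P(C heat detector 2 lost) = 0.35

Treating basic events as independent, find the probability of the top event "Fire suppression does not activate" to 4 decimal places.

0.4761

P(Agent supply fails) [AND] = 0.07 × 0.25 = 0.017500
P(Manual path fails) [OR] = 1 − (1−0.017500) × (1−0.32) = 0.331900
P(Zone A down) [AND] = 0.31 × 0.36 × 0.26 = 0.029016
P(Zone B down) [AND] = 0.24 × 0.25 × 0.12 = 0.007200
P(Release chain down) [OR] = 1 − (1−0.13) × (1−0.007200) × (1−0.29) = 0.386747
P(Detection loop fails) [OR] = 1 − (1−0.30) × (1−0.029016) × (1−0.08) × (1−0.386747) = 0.616524
P(Agent supply 2 unavailable) [AND] = 0.616524 × 0.35 = 0.215783
P(Fire suppression does not activate) [OR] = 1 − (1−0.331900) × (1−0.215783) = 0.476065
Rounded to 4 decimal places: P(Fire suppression does not activate) ≈ 0.4761.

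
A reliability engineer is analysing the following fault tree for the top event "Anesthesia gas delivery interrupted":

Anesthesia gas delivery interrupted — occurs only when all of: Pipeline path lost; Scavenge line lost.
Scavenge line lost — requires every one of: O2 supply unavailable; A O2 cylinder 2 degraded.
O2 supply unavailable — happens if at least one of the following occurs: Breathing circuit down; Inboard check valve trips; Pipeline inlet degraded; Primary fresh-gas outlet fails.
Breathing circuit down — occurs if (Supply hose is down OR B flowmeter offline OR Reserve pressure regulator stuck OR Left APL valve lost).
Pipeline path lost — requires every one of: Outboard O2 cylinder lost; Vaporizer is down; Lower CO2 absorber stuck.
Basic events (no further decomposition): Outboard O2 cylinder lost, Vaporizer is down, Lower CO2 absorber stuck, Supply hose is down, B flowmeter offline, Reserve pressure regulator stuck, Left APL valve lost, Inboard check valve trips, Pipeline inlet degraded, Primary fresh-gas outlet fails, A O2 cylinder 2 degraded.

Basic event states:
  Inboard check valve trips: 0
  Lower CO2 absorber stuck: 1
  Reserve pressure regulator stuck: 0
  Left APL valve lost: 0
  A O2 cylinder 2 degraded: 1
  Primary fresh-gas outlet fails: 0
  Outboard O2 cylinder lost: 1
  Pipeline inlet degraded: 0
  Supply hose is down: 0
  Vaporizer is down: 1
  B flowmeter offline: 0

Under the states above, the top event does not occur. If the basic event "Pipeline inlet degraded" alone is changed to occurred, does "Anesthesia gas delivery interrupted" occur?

Counterfactual: set "Pipeline inlet degraded" to occurred.
Pipeline path lost [AND]: Outboard O2 cylinder lost=occurs, Vaporizer is down=occurs, Lower CO2 absorber stuck=occurs → all inputs occur → occurs.
Breathing circuit down [OR]: Supply hose is down=not, B flowmeter offline=not, Reserve pressure regulator stuck=not, Left APL valve lost=not → no input occurs → does not occur.
O2 supply unavailable [OR]: Breathing circuit down=not, Inboard check valve trips=not, Pipeline inlet degraded=occurs, Primary fresh-gas outlet fails=not → at least one input occurs → occurs.
Scavenge line lost [AND]: O2 supply unavailable=occurs, A O2 cylinder 2 degraded=occurs → all inputs occur → occurs.
Anesthesia gas delivery interrupted [AND]: Pipeline path lost=occurs, Scavenge line lost=occurs → all inputs occur → occurs.

Yes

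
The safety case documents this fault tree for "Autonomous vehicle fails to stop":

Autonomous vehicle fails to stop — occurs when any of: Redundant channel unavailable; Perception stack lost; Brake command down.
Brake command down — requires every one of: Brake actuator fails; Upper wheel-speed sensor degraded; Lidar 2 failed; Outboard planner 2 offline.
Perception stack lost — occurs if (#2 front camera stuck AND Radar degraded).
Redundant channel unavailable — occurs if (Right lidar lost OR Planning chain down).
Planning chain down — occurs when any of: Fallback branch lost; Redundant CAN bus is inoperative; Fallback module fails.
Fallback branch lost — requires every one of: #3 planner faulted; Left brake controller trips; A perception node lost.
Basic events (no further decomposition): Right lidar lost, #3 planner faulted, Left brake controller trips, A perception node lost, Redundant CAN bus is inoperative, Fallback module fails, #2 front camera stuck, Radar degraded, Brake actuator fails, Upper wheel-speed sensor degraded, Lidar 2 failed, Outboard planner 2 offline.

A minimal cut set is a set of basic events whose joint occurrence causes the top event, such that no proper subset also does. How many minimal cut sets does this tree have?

Fallback branch lost [AND]: one cut set from each child combined → 1 × 1 × 1 = 1 cut set(s).
Planning chain down [OR]: union of children's cut sets → 3 cut set(s).
Redundant channel unavailable [OR]: union of children's cut sets → 4 cut set(s).
Perception stack lost [AND]: one cut set from each child combined → 1 × 1 = 1 cut set(s).
Brake command down [AND]: one cut set from each child combined → 1 × 1 × 1 × 1 = 1 cut set(s).
Autonomous vehicle fails to stop [OR]: union of children's cut sets → 6 cut set(s).
Minimal cut sets: {Right lidar lost}; {#3 planner faulted, A perception node lost, Left brake controller trips}; {Redundant CAN bus is inoperative}; {Fallback module fails}; {#2 front camera stuck, Radar degraded}; {Brake actuator fails, Lidar 2 failed, Outboard planner 2 offline, Upper wheel-speed sensor degraded}.

6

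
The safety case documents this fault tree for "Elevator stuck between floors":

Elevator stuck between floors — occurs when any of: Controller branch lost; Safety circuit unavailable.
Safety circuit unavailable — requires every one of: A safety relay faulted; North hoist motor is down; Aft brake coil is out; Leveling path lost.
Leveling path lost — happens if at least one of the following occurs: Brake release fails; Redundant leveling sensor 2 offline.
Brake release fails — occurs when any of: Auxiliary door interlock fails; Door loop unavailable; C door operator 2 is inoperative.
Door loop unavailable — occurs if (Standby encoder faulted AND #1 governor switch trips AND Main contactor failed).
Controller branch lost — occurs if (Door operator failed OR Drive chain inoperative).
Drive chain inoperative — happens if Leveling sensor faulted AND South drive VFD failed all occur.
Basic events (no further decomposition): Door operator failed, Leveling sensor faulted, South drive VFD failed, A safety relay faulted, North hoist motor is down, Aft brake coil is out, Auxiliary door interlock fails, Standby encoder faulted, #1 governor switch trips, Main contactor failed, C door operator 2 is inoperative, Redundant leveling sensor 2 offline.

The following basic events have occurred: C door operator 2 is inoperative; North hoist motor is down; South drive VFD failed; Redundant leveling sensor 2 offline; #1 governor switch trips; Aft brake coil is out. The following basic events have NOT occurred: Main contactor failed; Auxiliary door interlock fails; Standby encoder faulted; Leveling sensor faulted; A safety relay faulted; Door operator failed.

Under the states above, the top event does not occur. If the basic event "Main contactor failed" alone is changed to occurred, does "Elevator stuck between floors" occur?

Counterfactual: set "Main contactor failed" to occurred.
Drive chain inoperative [AND]: Leveling sensor faulted=not, South drive VFD failed=occurs → not all inputs occur → does not occur.
Controller branch lost [OR]: Door operator failed=not, Drive chain inoperative=not → no input occurs → does not occur.
Door loop unavailable [AND]: Standby encoder faulted=not, #1 governor switch trips=occurs, Main contactor failed=occurs → not all inputs occur → does not occur.
Brake release fails [OR]: Auxiliary door interlock fails=not, Door loop unavailable=not, C door operator 2 is inoperative=occurs → at least one input occurs → occurs.
Leveling path lost [OR]: Brake release fails=occurs, Redundant leveling sensor 2 offline=occurs → at least one input occurs → occurs.
Safety circuit unavailable [AND]: A safety relay faulted=not, North hoist motor is down=occurs, Aft brake coil is out=occurs, Leveling path lost=occurs → not all inputs occur → does not occur.
Elevator stuck between floors [OR]: Controller branch lost=not, Safety circuit unavailable=not → no input occurs → does not occur.

No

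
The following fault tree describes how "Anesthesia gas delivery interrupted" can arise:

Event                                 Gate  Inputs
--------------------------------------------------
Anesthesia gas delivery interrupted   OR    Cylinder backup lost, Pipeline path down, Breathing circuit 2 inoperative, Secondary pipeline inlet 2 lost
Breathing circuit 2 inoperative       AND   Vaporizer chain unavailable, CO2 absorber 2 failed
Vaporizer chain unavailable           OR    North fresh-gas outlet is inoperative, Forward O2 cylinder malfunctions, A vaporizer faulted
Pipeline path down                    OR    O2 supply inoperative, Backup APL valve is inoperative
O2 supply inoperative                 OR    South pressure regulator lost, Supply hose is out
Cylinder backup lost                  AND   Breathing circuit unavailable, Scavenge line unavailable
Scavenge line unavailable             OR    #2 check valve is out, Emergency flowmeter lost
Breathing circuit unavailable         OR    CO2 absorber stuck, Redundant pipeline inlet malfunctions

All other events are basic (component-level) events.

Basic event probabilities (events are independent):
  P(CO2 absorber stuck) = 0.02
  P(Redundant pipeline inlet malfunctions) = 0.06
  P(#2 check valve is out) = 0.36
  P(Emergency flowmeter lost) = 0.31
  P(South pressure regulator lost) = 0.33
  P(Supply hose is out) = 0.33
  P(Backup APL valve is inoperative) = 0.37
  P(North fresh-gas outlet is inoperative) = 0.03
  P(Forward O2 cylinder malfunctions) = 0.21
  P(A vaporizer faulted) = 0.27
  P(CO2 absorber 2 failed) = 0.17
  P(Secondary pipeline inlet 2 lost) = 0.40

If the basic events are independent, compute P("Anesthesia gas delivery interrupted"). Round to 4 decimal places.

P(Breathing circuit unavailable) [OR] = 1 − (1−0.02) × (1−0.06) = 0.078800
P(Scavenge line unavailable) [OR] = 1 − (1−0.36) × (1−0.31) = 0.558400
P(Cylinder backup lost) [AND] = 0.078800 × 0.558400 = 0.044002
P(O2 supply inoperative) [OR] = 1 − (1−0.33) × (1−0.33) = 0.551100
P(Pipeline path down) [OR] = 1 − (1−0.551100) × (1−0.37) = 0.717193
P(Vaporizer chain unavailable) [OR] = 1 − (1−0.03) × (1−0.21) × (1−0.27) = 0.440601
P(Breathing circuit 2 inoperative) [AND] = 0.440601 × 0.17 = 0.074902
P(Anesthesia gas delivery interrupted) [OR] = 1 − (1−0.044002) × (1−0.717193) × (1−0.074902) × (1−0.40) = 0.849933
Rounded to 4 decimal places: P(Anesthesia gas delivery interrupted) ≈ 0.8499.

0.8499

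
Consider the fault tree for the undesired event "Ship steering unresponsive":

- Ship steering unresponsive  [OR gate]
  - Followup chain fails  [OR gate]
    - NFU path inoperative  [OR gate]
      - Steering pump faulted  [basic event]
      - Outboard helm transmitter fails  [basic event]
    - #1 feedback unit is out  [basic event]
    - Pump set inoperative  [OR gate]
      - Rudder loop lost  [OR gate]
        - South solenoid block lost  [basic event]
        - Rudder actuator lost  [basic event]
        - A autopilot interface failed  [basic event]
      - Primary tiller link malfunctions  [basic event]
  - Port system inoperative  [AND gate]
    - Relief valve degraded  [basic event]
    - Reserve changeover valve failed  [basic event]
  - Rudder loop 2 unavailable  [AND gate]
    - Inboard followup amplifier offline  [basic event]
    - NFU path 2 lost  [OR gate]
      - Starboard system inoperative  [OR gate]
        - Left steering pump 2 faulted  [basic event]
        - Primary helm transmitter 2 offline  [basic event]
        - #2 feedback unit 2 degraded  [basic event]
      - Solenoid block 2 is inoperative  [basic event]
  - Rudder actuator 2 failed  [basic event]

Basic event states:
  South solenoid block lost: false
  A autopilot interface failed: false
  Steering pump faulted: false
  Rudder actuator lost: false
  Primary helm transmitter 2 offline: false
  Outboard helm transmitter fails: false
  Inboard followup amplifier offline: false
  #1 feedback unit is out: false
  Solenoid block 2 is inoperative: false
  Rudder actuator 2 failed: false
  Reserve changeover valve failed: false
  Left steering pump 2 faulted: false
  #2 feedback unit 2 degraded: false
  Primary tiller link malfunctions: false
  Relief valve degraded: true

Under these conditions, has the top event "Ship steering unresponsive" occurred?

NFU path inoperative [OR]: Steering pump faulted=not, Outboard helm transmitter fails=not → no input occurs → does not occur.
Rudder loop lost [OR]: South solenoid block lost=not, Rudder actuator lost=not, A autopilot interface failed=not → no input occurs → does not occur.
Pump set inoperative [OR]: Rudder loop lost=not, Primary tiller link malfunctions=not → no input occurs → does not occur.
Followup chain fails [OR]: NFU path inoperative=not, #1 feedback unit is out=not, Pump set inoperative=not → no input occurs → does not occur.
Port system inoperative [AND]: Relief valve degraded=occurs, Reserve changeover valve failed=not → not all inputs occur → does not occur.
Starboard system inoperative [OR]: Left steering pump 2 faulted=not, Primary helm transmitter 2 offline=not, #2 feedback unit 2 degraded=not → no input occurs → does not occur.
NFU path 2 lost [OR]: Starboard system inoperative=not, Solenoid block 2 is inoperative=not → no input occurs → does not occur.
Rudder loop 2 unavailable [AND]: Inboard followup amplifier offline=not, NFU path 2 lost=not → not all inputs occur → does not occur.
Ship steering unresponsive [OR]: Followup chain fails=not, Port system inoperative=not, Rudder loop 2 unavailable=not, Rudder actuator 2 failed=not → no input occurs → does not occur.

No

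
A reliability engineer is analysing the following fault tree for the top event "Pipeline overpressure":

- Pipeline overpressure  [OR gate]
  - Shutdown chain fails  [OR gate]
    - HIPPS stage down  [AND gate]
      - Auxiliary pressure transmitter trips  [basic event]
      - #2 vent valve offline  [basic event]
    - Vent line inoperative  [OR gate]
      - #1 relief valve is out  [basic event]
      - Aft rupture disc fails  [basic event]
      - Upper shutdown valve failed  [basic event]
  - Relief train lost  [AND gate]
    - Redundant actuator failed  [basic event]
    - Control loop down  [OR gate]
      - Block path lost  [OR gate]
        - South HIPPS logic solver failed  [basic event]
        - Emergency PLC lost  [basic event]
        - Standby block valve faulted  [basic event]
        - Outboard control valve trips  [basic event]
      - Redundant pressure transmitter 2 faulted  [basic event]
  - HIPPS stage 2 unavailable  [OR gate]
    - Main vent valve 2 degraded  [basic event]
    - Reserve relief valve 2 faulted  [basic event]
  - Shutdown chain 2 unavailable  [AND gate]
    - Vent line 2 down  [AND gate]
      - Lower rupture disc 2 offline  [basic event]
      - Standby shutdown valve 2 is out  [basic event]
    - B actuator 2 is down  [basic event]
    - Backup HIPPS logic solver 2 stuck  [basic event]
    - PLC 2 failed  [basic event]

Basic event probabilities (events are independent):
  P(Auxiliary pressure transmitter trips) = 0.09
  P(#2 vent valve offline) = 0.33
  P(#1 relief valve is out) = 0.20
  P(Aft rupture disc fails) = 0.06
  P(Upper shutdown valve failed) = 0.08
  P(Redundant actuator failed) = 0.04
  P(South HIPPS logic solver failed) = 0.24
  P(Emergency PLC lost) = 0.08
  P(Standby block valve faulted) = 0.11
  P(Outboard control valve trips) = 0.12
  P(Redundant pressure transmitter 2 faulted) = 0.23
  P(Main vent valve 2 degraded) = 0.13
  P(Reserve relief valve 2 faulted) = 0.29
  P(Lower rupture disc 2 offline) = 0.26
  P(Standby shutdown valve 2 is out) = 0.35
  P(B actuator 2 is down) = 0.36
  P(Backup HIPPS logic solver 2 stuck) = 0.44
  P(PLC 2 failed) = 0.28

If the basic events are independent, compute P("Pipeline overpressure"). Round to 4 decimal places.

P(HIPPS stage down) [AND] = 0.09 × 0.33 = 0.029700
P(Vent line inoperative) [OR] = 1 − (1−0.20) × (1−0.06) × (1−0.08) = 0.308160
P(Shutdown chain fails) [OR] = 1 − (1−0.029700) × (1−0.308160) = 0.328708
P(Block path lost) [OR] = 1 − (1−0.24) × (1−0.08) × (1−0.11) × (1−0.12) = 0.452387
P(Control loop down) [OR] = 1 − (1−0.452387) × (1−0.23) = 0.578338
P(Relief train lost) [AND] = 0.04 × 0.578338 = 0.023134
P(HIPPS stage 2 unavailable) [OR] = 1 − (1−0.13) × (1−0.29) = 0.382300
P(Vent line 2 down) [AND] = 0.26 × 0.35 = 0.091000
P(Shutdown chain 2 unavailable) [AND] = 0.091000 × 0.36 × 0.44 × 0.28 = 0.004036
P(Pipeline overpressure) [OR] = 1 − (1−0.328708) × (1−0.023134) × (1−0.382300) × (1−0.004036) = 0.596570
Rounded to 4 decimal places: P(Pipeline overpressure) ≈ 0.5966.

0.5966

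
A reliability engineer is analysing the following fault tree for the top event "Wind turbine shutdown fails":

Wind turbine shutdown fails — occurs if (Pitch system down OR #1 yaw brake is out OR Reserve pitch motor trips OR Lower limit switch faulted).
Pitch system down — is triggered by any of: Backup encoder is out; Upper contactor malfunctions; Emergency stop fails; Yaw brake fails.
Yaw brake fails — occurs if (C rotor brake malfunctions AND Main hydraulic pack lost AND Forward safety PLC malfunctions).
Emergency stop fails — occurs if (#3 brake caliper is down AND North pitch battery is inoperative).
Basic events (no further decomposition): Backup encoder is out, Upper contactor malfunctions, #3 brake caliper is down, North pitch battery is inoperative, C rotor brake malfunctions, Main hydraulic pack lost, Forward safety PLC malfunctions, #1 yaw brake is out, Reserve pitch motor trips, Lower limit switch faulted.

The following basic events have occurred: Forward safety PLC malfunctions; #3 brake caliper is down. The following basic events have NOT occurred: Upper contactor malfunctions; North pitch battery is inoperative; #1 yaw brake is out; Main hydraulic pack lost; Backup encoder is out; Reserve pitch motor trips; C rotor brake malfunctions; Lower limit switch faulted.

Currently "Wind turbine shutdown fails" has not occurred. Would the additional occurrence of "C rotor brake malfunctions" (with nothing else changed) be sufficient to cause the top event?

No

Counterfactual: set "C rotor brake malfunctions" to occurred.
Emergency stop fails [AND]: #3 brake caliper is down=occurs, North pitch battery is inoperative=not → not all inputs occur → does not occur.
Yaw brake fails [AND]: C rotor brake malfunctions=occurs, Main hydraulic pack lost=not, Forward safety PLC malfunctions=occurs → not all inputs occur → does not occur.
Pitch system down [OR]: Backup encoder is out=not, Upper contactor malfunctions=not, Emergency stop fails=not, Yaw brake fails=not → no input occurs → does not occur.
Wind turbine shutdown fails [OR]: Pitch system down=not, #1 yaw brake is out=not, Reserve pitch motor trips=not, Lower limit switch faulted=not → no input occurs → does not occur.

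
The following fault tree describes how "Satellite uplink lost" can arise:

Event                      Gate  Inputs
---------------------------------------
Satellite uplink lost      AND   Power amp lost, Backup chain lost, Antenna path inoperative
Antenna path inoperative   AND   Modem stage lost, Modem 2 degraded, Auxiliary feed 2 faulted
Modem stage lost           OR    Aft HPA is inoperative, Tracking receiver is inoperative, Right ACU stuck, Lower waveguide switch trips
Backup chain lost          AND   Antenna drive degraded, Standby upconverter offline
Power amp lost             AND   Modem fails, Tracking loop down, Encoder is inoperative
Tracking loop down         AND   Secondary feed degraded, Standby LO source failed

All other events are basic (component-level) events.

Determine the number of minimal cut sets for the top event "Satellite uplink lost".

Tracking loop down [AND]: one cut set from each child combined → 1 × 1 = 1 cut set(s).
Power amp lost [AND]: one cut set from each child combined → 1 × 1 × 1 = 1 cut set(s).
Backup chain lost [AND]: one cut set from each child combined → 1 × 1 = 1 cut set(s).
Modem stage lost [OR]: union of children's cut sets → 4 cut set(s).
Antenna path inoperative [AND]: one cut set from each child combined → 4 × 1 × 1 = 4 cut set(s).
Satellite uplink lost [AND]: one cut set from each child combined → 1 × 1 × 4 = 4 cut set(s).
Minimal cut sets: {Aft HPA is inoperative, Antenna drive degraded, Auxiliary feed 2 faulted, Encoder is inoperative, Modem 2 degraded, Modem fails, Secondary feed degraded, Standby LO source failed, Standby upconverter offline}; {Antenna drive degraded, Auxiliary feed 2 faulted, Encoder is inoperative, Modem 2 degraded, Modem fails, Secondary feed degraded, Standby LO source failed, Standby upconverter offline, Tracking receiver is inoperative}; {Antenna drive degraded, Auxiliary feed 2 faulted, Encoder is inoperative, Modem 2 degraded, Modem fails, Right ACU stuck, Secondary feed degraded, Standby LO source failed, Standby upconverter offline}; {Antenna drive degraded, Auxiliary feed 2 faulted, Encoder is inoperative, Lower waveguide switch trips, Modem 2 degraded, Modem fails, Secondary feed degraded, Standby LO source failed, Standby upconverter offline}.

4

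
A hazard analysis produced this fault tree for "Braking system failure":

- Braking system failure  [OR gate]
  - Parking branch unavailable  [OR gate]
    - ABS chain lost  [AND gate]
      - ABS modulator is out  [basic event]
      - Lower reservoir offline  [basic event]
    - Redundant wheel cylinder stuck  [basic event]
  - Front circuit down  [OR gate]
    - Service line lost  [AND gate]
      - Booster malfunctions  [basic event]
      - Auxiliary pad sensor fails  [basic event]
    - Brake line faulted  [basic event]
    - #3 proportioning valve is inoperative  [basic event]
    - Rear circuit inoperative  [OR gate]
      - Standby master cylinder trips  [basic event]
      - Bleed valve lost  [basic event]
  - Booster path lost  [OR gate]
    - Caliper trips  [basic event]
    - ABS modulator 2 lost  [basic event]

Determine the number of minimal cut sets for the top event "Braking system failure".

9

ABS chain lost [AND]: one cut set from each child combined → 1 × 1 = 1 cut set(s).
Parking branch unavailable [OR]: union of children's cut sets → 2 cut set(s).
Service line lost [AND]: one cut set from each child combined → 1 × 1 = 1 cut set(s).
Rear circuit inoperative [OR]: union of children's cut sets → 2 cut set(s).
Front circuit down [OR]: union of children's cut sets → 5 cut set(s).
Booster path lost [OR]: union of children's cut sets → 2 cut set(s).
Braking system failure [OR]: union of children's cut sets → 9 cut set(s).
Minimal cut sets: {ABS modulator is out, Lower reservoir offline}; {Redundant wheel cylinder stuck}; {Auxiliary pad sensor fails, Booster malfunctions}; {Brake line faulted}; {#3 proportioning valve is inoperative}; {Standby master cylinder trips}; {Bleed valve lost}; {Caliper trips}; {ABS modulator 2 lost}.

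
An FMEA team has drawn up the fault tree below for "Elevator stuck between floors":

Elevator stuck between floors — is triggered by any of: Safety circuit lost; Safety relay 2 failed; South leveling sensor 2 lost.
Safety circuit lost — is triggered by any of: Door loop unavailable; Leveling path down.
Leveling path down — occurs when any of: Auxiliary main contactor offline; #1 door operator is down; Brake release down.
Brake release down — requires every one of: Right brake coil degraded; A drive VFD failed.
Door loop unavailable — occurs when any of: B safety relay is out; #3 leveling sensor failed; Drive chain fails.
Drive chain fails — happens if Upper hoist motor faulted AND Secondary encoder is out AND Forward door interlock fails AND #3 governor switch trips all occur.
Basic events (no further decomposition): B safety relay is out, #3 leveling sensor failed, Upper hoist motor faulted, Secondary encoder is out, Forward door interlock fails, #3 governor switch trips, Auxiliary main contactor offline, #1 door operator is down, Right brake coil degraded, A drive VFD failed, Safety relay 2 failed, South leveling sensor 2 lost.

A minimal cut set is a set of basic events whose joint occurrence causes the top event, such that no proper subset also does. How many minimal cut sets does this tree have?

Drive chain fails [AND]: one cut set from each child combined → 1 × 1 × 1 × 1 = 1 cut set(s).
Door loop unavailable [OR]: union of children's cut sets → 3 cut set(s).
Brake release down [AND]: one cut set from each child combined → 1 × 1 = 1 cut set(s).
Leveling path down [OR]: union of children's cut sets → 3 cut set(s).
Safety circuit lost [OR]: union of children's cut sets → 6 cut set(s).
Elevator stuck between floors [OR]: union of children's cut sets → 8 cut set(s).
Minimal cut sets: {B safety relay is out}; {#3 leveling sensor failed}; {#3 governor switch trips, Forward door interlock fails, Secondary encoder is out, Upper hoist motor faulted}; {Auxiliary main contactor offline}; {#1 door operator is down}; {A drive VFD failed, Right brake coil degraded}; {Safety relay 2 failed}; {South leveling sensor 2 lost}.

8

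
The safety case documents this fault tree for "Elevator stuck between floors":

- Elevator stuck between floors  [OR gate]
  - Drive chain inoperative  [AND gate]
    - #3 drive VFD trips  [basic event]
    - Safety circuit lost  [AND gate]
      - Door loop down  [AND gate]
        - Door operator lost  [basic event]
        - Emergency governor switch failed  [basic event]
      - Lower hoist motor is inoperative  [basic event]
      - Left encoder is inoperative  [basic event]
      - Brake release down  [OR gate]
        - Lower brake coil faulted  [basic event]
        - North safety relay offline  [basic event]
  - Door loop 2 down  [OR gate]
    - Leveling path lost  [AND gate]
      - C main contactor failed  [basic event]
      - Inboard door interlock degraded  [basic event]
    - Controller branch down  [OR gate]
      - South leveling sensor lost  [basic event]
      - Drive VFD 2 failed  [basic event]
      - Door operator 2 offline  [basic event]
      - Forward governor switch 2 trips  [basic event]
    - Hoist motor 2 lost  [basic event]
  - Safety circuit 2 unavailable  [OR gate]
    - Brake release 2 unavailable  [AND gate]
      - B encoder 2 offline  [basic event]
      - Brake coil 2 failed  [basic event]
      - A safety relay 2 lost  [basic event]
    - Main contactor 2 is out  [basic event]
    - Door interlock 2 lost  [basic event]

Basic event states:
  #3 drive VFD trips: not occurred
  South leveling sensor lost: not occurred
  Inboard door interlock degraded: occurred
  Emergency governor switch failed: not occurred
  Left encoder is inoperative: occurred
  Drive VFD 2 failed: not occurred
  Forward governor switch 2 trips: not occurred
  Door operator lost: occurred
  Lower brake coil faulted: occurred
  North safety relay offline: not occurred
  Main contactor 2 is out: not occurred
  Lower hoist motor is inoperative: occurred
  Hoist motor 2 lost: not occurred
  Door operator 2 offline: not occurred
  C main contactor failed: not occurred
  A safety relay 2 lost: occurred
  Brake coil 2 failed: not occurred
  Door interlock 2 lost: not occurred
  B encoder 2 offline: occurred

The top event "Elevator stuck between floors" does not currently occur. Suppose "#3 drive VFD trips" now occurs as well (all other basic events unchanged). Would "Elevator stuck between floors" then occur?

Counterfactual: set "#3 drive VFD trips" to occurred.
Door loop down [AND]: Door operator lost=occurs, Emergency governor switch failed=not → not all inputs occur → does not occur.
Brake release down [OR]: Lower brake coil faulted=occurs, North safety relay offline=not → at least one input occurs → occurs.
Safety circuit lost [AND]: Door loop down=not, Lower hoist motor is inoperative=occurs, Left encoder is inoperative=occurs, Brake release down=occurs → not all inputs occur → does not occur.
Drive chain inoperative [AND]: #3 drive VFD trips=occurs, Safety circuit lost=not → not all inputs occur → does not occur.
Leveling path lost [AND]: C main contactor failed=not, Inboard door interlock degraded=occurs → not all inputs occur → does not occur.
Controller branch down [OR]: South leveling sensor lost=not, Drive VFD 2 failed=not, Door operator 2 offline=not, Forward governor switch 2 trips=not → no input occurs → does not occur.
Door loop 2 down [OR]: Leveling path lost=not, Controller branch down=not, Hoist motor 2 lost=not → no input occurs → does not occur.
Brake release 2 unavailable [AND]: B encoder 2 offline=occurs, Brake coil 2 failed=not, A safety relay 2 lost=occurs → not all inputs occur → does not occur.
Safety circuit 2 unavailable [OR]: Brake release 2 unavailable=not, Main contactor 2 is out=not, Door interlock 2 lost=not → no input occurs → does not occur.
Elevator stuck between floors [OR]: Drive chain inoperative=not, Door loop 2 down=not, Safety circuit 2 unavailable=not → no input occurs → does not occur.

No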